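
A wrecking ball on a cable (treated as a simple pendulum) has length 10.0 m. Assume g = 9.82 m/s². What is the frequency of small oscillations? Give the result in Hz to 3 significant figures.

0.158 Hz

T = 2π√(L/g) = 2π√(10.0/9.82) = 6.341 s, so f = 1/T = 0.158 Hz.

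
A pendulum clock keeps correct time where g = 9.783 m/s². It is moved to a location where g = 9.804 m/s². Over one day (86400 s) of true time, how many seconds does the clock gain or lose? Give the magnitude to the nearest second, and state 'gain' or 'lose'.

gain 93 s

The clock's period scales as T ∝ 1/√g, so T'/T = √(9.783/9.804) = 0.998928.
In 86400 s of true time the clock registers 86400/0.998928 = 86492.7 s, so it gains 93 s.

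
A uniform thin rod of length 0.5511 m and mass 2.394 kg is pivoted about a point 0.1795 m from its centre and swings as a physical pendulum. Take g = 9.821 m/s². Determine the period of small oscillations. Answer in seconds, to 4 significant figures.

For a physical pendulum T = 2π√(I/(mgd)), with d = 0.17950 m from pivot to centre of mass.
I_cm = mL²/12 = 2.394 × 0.5511²/12 = 0.060590 kg·m²; I = I_cm + md² = 0.060590 + 2.394 × 0.17950² = 0.13773 kg·m².
T = 2π√(0.13773/(2.394 × 9.821 × 0.17950)) = 1.135 s.

1.135 s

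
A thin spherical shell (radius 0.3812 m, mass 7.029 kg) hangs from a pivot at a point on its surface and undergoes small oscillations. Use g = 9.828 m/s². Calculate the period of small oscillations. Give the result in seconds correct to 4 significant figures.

1.598 s

I_cm = (2/3)mr² = 0.68094 kg·m². The pivot is at distance d = 0.3812 m from the centre of mass.
By the parallel-axis theorem, I = I_cm + md² = 0.68094 + 1.0214 = 1.7023 kg·m².
T = 2π√(I/(mgd)) = 2π√(1.7023/(7.029 × 9.828 × 0.3812)) = 1.598 s.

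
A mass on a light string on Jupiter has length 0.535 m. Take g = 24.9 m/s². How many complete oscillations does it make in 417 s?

452

T = 2π√(L/g) = 2π√(0.535/24.9) = 0.9210 s.
Number of complete oscillations = ⌊417/0.9210⌋ = ⌊452.8⌋ = 452.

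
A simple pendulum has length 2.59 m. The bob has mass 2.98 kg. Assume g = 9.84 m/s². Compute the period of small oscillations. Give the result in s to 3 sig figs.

3.22 s

T = 2π√(L/g) = 2π√(2.59/9.84) = 2π × 0.5130 = 3.22 s.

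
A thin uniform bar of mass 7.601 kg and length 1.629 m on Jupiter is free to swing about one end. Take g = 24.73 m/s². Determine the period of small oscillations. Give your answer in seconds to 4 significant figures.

1.317 s

For a physical pendulum T = 2π√(I/(mgd)), with d = 0.81450 m from pivot to centre of mass.
I_cm = mL²/12 = 7.601 × 1.629²/12 = 1.6809 kg·m²; I = I_cm + md² = 1.6809 + 7.601 × 0.81450² = 6.7234 kg·m².
T = 2π√(6.7234/(7.601 × 24.73 × 0.81450)) = 1.317 s.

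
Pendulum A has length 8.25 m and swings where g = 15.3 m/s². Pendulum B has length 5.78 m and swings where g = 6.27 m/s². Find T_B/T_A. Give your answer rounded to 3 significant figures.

T = 2π√(L/g), so T_B/T_A = √((L_B/g_B)/(L_A/g_A)) = √((5.78/6.27)/(8.25/15.3)) = 1.31.

1.31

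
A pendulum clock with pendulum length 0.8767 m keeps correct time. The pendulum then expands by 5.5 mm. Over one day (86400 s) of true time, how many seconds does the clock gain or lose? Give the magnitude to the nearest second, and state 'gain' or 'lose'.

T ∝ √L, so T'/T = √(0.88220/0.8767) = 1.00313.
In 86400 s of true time the clock registers 86400/1.00313 = 86130.3 s, so it loses 270 s.

lose 270 s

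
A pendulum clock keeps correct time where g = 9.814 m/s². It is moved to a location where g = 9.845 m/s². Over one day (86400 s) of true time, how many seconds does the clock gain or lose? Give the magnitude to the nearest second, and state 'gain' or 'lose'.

The clock's period scales as T ∝ 1/√g, so T'/T = √(9.814/9.845) = 0.998424.
In 86400 s of true time the clock registers 86400/0.998424 = 86536.4 s, so it gains 136 s.

gain 136 s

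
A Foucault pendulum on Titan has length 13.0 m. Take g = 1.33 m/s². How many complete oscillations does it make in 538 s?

T = 2π√(L/g) = 2π√(13.0/1.33) = 19.64 s.
Number of complete oscillations = ⌊538/19.64⌋ = ⌊27.39⌋ = 27.

27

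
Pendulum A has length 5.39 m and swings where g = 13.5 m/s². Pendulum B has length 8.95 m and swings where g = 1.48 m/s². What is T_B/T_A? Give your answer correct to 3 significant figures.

T = 2π√(L/g), so T_B/T_A = √((L_B/g_B)/(L_A/g_A)) = √((8.95/1.48)/(5.39/13.5)) = 3.89.

3.89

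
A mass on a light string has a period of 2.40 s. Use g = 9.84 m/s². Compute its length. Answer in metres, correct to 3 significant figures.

From T = 2π√(L/g), L = gT²/(4π²) = 9.84 × 2.400²/(4π²) = 1.44 m.

1.44 m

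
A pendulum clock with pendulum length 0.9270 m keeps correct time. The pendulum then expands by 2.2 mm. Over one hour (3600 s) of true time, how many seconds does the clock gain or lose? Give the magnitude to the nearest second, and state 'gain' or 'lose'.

T ∝ √L, so T'/T = √(0.92920/0.9270) = 1.00119.
In 3600 s of true time the clock registers 3600/1.00119 = 3595.7 s, so it loses 4 s.

lose 4 s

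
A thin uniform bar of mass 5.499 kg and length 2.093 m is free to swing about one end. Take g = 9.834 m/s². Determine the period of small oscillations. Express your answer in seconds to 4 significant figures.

For a physical pendulum T = 2π√(I/(mgd)), with d = 1.0465 m from pivot to centre of mass.
I_cm = mL²/12 = 5.499 × 2.093²/12 = 2.0074 kg·m²; I = I_cm + md² = 2.0074 + 5.499 × 1.0465² = 8.0297 kg·m².
T = 2π√(8.0297/(5.499 × 9.834 × 1.0465)) = 2.367 s.

2.367 s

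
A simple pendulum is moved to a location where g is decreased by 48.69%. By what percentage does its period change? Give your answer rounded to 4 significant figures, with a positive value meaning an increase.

39.60%

T ∝ 1/√g, so T'/T = 1/√(0.51310) = 1.3960.
Percentage change in T = (1.3960 − 1) × 100% = 39.60%.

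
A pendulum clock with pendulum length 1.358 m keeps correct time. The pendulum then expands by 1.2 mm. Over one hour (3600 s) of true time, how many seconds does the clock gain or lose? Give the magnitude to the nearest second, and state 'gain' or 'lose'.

lose 2 s

T ∝ √L, so T'/T = √(1.35920/1.358) = 1.00044.
In 3600 s of true time the clock registers 3600/1.00044 = 3598.4 s, so it loses 2 s.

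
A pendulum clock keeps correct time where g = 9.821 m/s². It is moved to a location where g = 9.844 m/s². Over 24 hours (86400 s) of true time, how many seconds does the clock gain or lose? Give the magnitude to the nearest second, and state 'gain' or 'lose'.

gain 101 s

The clock's period scales as T ∝ 1/√g, so T'/T = √(9.821/9.844) = 0.998831.
In 86400 s of true time the clock registers 86400/0.998831 = 86501.1 s, so it gains 101 s.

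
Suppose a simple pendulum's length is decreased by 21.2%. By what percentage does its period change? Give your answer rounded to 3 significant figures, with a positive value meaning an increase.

-11.2%

T ∝ √L, so T'/T = √(0.7880) = 0.8877.
Percentage change in T = (0.8877 − 1) × 100% = -11.2%.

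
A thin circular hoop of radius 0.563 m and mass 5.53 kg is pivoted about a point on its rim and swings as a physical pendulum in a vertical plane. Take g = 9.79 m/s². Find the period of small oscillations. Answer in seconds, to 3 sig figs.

I_cm = mr² = 1.753 kg·m². The pivot is at distance d = 0.563 m from the centre of mass.
By the parallel-axis theorem, I = I_cm + md² = 1.753 + 1.753 = 3.506 kg·m².
T = 2π√(I/(mgd)) = 2π√(3.506/(5.53 × 9.79 × 0.563)) = 2.13 s.

2.13 s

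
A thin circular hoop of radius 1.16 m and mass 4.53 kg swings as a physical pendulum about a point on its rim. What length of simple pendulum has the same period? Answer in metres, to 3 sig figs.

2.32 m

The equivalent simple-pendulum length is L_eq = I/(md), where I is about the pivot and d = 1.160 m.
I_cm = mR² = 6.096 kg·m², so I = I_cm + md² = 6.096 + 6.096 = 12.19 kg·m².
L_eq = 12.19/(4.53 × 1.160) = 2.32 m.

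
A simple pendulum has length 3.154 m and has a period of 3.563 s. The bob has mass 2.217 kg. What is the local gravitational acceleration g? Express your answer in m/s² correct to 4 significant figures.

From T = 2π√(L/g), g = 4π²L/T² = 4π² × 3.154/3.5630² = 9.808 m/s².

9.808 m/s²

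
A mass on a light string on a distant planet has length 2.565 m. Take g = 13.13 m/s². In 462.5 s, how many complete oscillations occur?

T = 2π√(L/g) = 2π√(2.565/13.13) = 2.7771 s.
Number of complete oscillations = ⌊462.5/2.7771⌋ = ⌊166.54⌋ = 166.

166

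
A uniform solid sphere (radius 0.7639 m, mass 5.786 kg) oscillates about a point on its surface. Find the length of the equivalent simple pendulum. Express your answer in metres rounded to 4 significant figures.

The equivalent simple-pendulum length is L_eq = I/(md), where I is about the pivot and d = 0.76390 m.
I_cm = (2/5)mR² = 1.3506 kg·m², so I = I_cm + md² = 1.3506 + 3.3764 = 4.7269 kg·m².
L_eq = 4.7269/(5.786 × 0.76390) = 1.069 m.

1.069 m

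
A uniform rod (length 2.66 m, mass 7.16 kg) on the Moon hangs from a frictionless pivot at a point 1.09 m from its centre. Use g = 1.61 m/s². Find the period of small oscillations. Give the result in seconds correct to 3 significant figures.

6.32 s

For a physical pendulum T = 2π√(I/(mgd)), with d = 1.090 m from pivot to centre of mass.
I_cm = mL²/12 = 7.16 × 2.66²/12 = 4.222 kg·m²; I = I_cm + md² = 4.222 + 7.16 × 1.090² = 12.73 kg·m².
T = 2π√(12.73/(7.16 × 1.61 × 1.090)) = 6.32 s.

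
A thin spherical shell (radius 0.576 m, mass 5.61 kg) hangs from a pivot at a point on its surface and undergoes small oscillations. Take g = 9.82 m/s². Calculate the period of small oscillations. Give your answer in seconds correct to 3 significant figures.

I_cm = (2/3)mr² = 1.241 kg·m². The pivot is at distance d = 0.576 m from the centre of mass.
By the parallel-axis theorem, I = I_cm + md² = 1.241 + 1.861 = 3.102 kg·m².
T = 2π√(I/(mgd)) = 2π√(3.102/(5.61 × 9.82 × 0.576)) = 1.96 s.

1.96 s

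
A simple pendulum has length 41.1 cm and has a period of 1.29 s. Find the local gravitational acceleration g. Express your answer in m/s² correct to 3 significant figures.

From T = 2π√(L/g), g = 4π²L/T² = 4π² × 0.411/1.290² = 9.75 m/s².

9.75 m/s²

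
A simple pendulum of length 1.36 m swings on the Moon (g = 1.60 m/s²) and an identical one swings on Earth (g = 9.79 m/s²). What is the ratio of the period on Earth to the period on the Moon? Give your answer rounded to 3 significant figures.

T ∝ 1/√g, so T₂/T₁ = √(g₁/g₂) = √(1.60/9.79) = 0.404.

0.404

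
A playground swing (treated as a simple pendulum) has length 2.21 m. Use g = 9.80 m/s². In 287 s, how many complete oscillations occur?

T = 2π√(L/g) = 2π√(2.21/9.80) = 2.984 s.
Number of complete oscillations = ⌊287/2.984⌋ = ⌊96.19⌋ = 96.

96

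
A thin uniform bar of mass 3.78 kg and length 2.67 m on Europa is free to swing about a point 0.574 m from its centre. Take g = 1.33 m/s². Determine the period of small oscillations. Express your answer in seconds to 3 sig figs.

6.91 s

For a physical pendulum T = 2π√(I/(mgd)), with d = 0.5740 m from pivot to centre of mass.
I_cm = mL²/12 = 3.78 × 2.67²/12 = 2.246 kg·m²; I = I_cm + md² = 2.246 + 3.78 × 0.5740² = 3.491 kg·m².
T = 2π√(3.491/(3.78 × 1.33 × 0.5740)) = 6.91 s.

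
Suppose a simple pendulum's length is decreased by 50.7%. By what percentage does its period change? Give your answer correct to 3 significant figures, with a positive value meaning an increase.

T ∝ √L, so T'/T = √(0.4930) = 0.7021.
Percentage change in T = (0.7021 − 1) × 100% = -29.8%.

-29.8%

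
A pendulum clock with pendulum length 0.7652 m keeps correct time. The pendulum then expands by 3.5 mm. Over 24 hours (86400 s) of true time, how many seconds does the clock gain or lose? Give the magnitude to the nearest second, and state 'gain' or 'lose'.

lose 197 s

T ∝ √L, so T'/T = √(0.76870/0.7652) = 1.00228.
In 86400 s of true time the clock registers 86400/1.00228 = 86203.1 s, so it loses 197 s.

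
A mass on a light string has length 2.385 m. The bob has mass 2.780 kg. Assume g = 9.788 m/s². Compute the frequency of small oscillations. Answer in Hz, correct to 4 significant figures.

0.3224 Hz

T = 2π√(L/g) = 2π√(2.385/9.788) = 3.1015 s, so f = 1/T = 0.3224 Hz.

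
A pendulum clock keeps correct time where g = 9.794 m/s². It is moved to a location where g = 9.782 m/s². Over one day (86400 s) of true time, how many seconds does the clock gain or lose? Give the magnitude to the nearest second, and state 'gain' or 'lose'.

The clock's period scales as T ∝ 1/√g, so T'/T = √(9.794/9.782) = 1.00061.
In 86400 s of true time the clock registers 86400/1.00061 = 86347.1 s, so it loses 53 s.

lose 53 s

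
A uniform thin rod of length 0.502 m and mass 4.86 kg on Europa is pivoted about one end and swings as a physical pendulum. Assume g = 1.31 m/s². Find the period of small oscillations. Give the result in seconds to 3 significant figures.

For a physical pendulum T = 2π√(I/(mgd)), with d = 0.2510 m from pivot to centre of mass.
I_cm = mL²/12 = 4.86 × 0.502²/12 = 0.1021 kg·m²; I = I_cm + md² = 0.1021 + 4.86 × 0.2510² = 0.4082 kg·m².
T = 2π√(0.4082/(4.86 × 1.31 × 0.2510)) = 3.18 s.

3.18 s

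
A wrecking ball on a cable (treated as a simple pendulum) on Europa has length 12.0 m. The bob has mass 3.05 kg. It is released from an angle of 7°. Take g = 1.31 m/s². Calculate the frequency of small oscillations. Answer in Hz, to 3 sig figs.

T = 2π√(L/g) = 2π√(12.0/1.31) = 19.02 s, so f = 1/T = 0.0526 Hz.

0.0526 Hz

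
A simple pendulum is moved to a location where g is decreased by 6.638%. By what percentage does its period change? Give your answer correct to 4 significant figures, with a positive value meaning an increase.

T ∝ 1/√g, so T'/T = 1/√(0.93362) = 1.0349.
Percentage change in T = (1.0349 − 1) × 100% = 3.494%.

3.494%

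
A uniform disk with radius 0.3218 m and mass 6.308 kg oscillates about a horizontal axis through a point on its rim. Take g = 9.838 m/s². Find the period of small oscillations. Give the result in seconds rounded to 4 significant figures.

I_cm = ½mr² = 0.32661 kg·m². The pivot is at distance d = 0.3218 m from the centre of mass.
By the parallel-axis theorem, I = I_cm + md² = 0.32661 + 0.65323 = 0.97984 kg·m².
T = 2π√(I/(mgd)) = 2π√(0.97984/(6.308 × 9.838 × 0.3218)) = 1.392 s.

1.392 s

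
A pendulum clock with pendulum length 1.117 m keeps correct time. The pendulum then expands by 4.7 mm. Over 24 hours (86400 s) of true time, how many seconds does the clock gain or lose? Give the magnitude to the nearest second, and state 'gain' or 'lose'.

lose 181 s

T ∝ √L, so T'/T = √(1.12170/1.117) = 1.00210.
In 86400 s of true time the clock registers 86400/1.00210 = 86218.8 s, so it loses 181 s.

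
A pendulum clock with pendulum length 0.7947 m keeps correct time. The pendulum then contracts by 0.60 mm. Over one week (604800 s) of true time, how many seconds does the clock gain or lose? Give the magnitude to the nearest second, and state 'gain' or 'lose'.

T ∝ √L, so T'/T = √(0.79410/0.7947) = 0.999622.
In 604800 s of true time the clock registers 604800/0.999622 = 605028.4 s, so it gains 228 s.

gain 228 s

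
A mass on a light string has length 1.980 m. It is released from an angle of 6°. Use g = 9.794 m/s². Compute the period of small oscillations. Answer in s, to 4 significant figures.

T = 2π√(L/g) = 2π√(1.980/9.794) = 2π × 0.44963 = 2.825 s.

2.825 s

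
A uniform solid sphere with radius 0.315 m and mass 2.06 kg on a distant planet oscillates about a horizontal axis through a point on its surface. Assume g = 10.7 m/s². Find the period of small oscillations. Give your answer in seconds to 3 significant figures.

1.28 s

I_cm = (2/5)mr² = 0.08176 kg·m². The pivot is at distance d = 0.315 m from the centre of mass.
By the parallel-axis theorem, I = I_cm + md² = 0.08176 + 0.2044 = 0.2862 kg·m².
T = 2π√(I/(mgd)) = 2π√(0.2862/(2.06 × 10.7 × 0.315)) = 1.28 s.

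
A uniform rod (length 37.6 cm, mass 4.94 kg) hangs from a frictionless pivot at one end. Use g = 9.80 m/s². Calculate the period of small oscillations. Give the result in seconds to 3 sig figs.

1.00 s

For a physical pendulum T = 2π√(I/(mgd)), with d = 0.1880 m from pivot to centre of mass.
I_cm = mL²/12 = 4.94 × 0.376²/12 = 0.05820 kg·m²; I = I_cm + md² = 0.05820 + 4.94 × 0.1880² = 0.2328 kg·m².
T = 2π√(0.2328/(4.94 × 9.80 × 0.1880)) = 1.00 s.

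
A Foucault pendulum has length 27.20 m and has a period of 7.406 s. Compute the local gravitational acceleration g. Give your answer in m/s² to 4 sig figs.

19.58 m/s²

From T = 2π√(L/g), g = 4π²L/T² = 4π² × 27.20/7.4060² = 19.58 m/s².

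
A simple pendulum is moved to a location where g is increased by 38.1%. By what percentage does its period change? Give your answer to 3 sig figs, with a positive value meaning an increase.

T ∝ 1/√g, so T'/T = 1/√(1.381) = 0.8509.
Percentage change in T = (0.8509 − 1) × 100% = -14.9%.

-14.9%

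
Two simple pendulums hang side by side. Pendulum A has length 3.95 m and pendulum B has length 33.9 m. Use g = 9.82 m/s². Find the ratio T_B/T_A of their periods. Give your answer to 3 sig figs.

T ∝ √L, so T_B/T_A = √(L_B/L_A) = √(33.9/3.95) = 2.93.

2.93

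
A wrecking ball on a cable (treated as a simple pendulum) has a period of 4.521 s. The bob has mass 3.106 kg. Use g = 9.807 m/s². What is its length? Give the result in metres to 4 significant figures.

From T = 2π√(L/g), L = gT²/(4π²) = 9.807 × 4.5210²/(4π²) = 5.077 m.

5.077 m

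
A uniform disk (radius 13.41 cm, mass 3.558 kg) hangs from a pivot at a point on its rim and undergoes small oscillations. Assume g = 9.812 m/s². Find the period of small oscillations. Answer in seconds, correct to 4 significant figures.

0.8996 s

I_cm = ½mr² = 0.031991 kg·m². The pivot is at distance d = 0.1341 m from the centre of mass.
By the parallel-axis theorem, I = I_cm + md² = 0.031991 + 0.063983 = 0.095974 kg·m².
T = 2π√(I/(mgd)) = 2π√(0.095974/(3.558 × 9.812 × 0.1341)) = 0.8996 s.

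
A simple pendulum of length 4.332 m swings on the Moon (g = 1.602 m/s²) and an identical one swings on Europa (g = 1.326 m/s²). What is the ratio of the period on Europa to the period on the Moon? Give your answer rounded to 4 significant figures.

1.099

T ∝ 1/√g, so T₂/T₁ = √(g₁/g₂) = √(1.602/1.326) = 1.099.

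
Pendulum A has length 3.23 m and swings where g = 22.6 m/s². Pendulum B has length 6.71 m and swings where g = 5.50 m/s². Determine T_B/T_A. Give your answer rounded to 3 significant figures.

2.92

T = 2π√(L/g), so T_B/T_A = √((L_B/g_B)/(L_A/g_A)) = √((6.71/5.50)/(3.23/22.6)) = 2.92.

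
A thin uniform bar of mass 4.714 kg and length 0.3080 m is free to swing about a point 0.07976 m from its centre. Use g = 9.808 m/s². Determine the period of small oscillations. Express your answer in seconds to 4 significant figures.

0.8485 s

For a physical pendulum T = 2π√(I/(mgd)), with d = 0.079760 m from pivot to centre of mass.
I_cm = mL²/12 = 4.714 × 0.3080²/12 = 0.037266 kg·m²; I = I_cm + md² = 0.037266 + 4.714 × 0.079760² = 0.067255 kg·m².
T = 2π√(0.067255/(4.714 × 9.808 × 0.079760)) = 0.8485 s.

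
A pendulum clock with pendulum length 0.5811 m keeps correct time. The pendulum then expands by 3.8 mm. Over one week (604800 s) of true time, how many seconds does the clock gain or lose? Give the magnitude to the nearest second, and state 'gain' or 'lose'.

T ∝ √L, so T'/T = √(0.58490/0.5811) = 1.00326.
In 604800 s of true time the clock registers 604800/1.00326 = 602832.2 s, so it loses 1968 s.

lose 1968 s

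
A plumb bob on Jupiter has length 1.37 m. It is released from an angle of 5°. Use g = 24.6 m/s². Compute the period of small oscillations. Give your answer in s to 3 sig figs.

T = 2π√(L/g) = 2π√(1.37/24.6) = 2π × 0.2360 = 1.48 s.

1.48 s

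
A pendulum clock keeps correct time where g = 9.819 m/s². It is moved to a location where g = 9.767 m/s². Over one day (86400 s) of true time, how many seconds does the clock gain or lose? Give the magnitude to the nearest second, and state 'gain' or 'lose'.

The clock's period scales as T ∝ 1/√g, so T'/T = √(9.819/9.767) = 1.00266.
In 86400 s of true time the clock registers 86400/1.00266 = 86170.9 s, so it loses 229 s.

lose 229 s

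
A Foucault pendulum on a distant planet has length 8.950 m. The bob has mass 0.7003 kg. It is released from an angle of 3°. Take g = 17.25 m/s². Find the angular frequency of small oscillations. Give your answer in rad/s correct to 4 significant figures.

ω = √(g/L) = √(17.25/8.950) = 1.388 rad/s.

1.388 rad/s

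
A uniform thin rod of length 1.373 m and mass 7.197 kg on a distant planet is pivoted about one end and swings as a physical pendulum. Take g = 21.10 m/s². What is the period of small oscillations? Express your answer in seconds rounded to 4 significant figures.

1.309 s

For a physical pendulum T = 2π√(I/(mgd)), with d = 0.68650 m from pivot to centre of mass.
I_cm = mL²/12 = 7.197 × 1.373²/12 = 1.1306 kg·m²; I = I_cm + md² = 1.1306 + 7.197 × 0.68650² = 4.5224 kg·m².
T = 2π√(4.5224/(7.197 × 21.10 × 0.68650)) = 1.309 s.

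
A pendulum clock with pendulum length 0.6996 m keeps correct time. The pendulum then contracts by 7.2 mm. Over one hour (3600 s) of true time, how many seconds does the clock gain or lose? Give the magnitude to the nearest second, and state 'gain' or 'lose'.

T ∝ √L, so T'/T = √(0.69240/0.6996) = 0.994841.
In 3600 s of true time the clock registers 3600/0.994841 = 3618.7 s, so it gains 19 s.

gain 19 s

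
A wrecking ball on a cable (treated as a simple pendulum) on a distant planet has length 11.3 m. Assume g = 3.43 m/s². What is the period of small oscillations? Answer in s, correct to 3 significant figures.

11.4 s

T = 2π√(L/g) = 2π√(11.3/3.43) = 2π × 1.815 = 11.4 s.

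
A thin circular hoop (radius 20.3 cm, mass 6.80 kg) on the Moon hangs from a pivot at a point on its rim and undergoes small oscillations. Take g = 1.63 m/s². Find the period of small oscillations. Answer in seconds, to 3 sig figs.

3.14 s

I_cm = mr² = 0.2802 kg·m². The pivot is at distance d = 0.203 m from the centre of mass.
By the parallel-axis theorem, I = I_cm + md² = 0.2802 + 0.2802 = 0.5604 kg·m².
T = 2π√(I/(mgd)) = 2π√(0.5604/(6.80 × 1.63 × 0.203)) = 3.14 s.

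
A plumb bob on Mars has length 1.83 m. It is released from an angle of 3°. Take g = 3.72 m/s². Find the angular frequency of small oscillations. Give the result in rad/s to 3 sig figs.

ω = √(g/L) = √(3.72/1.83) = 1.43 rad/s.

1.43 rad/s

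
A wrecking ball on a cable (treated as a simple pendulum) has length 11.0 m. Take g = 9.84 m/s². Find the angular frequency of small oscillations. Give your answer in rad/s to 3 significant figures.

0.946 rad/s

ω = √(g/L) = √(9.84/11.0) = 0.946 rad/s.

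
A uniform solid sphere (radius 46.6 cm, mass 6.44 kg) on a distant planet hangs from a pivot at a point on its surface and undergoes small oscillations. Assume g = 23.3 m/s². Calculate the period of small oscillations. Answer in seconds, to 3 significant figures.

I_cm = (2/5)mr² = 0.5594 kg·m². The pivot is at distance d = 0.466 m from the centre of mass.
By the parallel-axis theorem, I = I_cm + md² = 0.5594 + 1.398 = 1.958 kg·m².
T = 2π√(I/(mgd)) = 2π√(1.958/(6.44 × 23.3 × 0.466)) = 1.05 s.

1.05 s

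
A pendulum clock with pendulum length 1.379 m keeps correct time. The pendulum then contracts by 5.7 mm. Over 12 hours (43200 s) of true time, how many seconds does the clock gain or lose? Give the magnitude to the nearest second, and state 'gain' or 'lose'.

T ∝ √L, so T'/T = √(1.37330/1.379) = 0.997931.
In 43200 s of true time the clock registers 43200/0.997931 = 43289.6 s, so it gains 90 s.

gain 90 s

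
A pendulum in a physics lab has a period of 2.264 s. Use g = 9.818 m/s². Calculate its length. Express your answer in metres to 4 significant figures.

1.275 m

From T = 2π√(L/g), L = gT²/(4π²) = 9.818 × 2.2640²/(4π²) = 1.275 m.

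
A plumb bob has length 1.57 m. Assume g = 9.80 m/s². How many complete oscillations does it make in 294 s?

T = 2π√(L/g) = 2π√(1.57/9.80) = 2.515 s.
Number of complete oscillations = ⌊294/2.515⌋ = ⌊116.9⌋ = 116.

116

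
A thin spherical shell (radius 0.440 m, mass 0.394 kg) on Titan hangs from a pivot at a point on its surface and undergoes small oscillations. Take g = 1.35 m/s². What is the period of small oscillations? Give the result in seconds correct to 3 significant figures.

I_cm = (2/3)mr² = 0.05085 kg·m². The pivot is at distance d = 0.440 m from the centre of mass.
By the parallel-axis theorem, I = I_cm + md² = 0.05085 + 0.07628 = 0.1271 kg·m².
T = 2π√(I/(mgd)) = 2π√(0.1271/(0.394 × 1.35 × 0.440)) = 4.63 s.

4.63 s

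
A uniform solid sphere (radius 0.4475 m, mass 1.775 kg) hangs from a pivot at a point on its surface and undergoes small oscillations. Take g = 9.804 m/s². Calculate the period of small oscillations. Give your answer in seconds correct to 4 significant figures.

1.588 s

I_cm = (2/5)mr² = 0.14218 kg·m². The pivot is at distance d = 0.4475 m from the centre of mass.
By the parallel-axis theorem, I = I_cm + md² = 0.14218 + 0.35545 = 0.49764 kg·m².
T = 2π√(I/(mgd)) = 2π√(0.49764/(1.775 × 9.804 × 0.4475)) = 1.588 s.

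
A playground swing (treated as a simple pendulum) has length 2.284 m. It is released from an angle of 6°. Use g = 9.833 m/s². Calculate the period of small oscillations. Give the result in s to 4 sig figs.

3.028 s

T = 2π√(L/g) = 2π√(2.284/9.833) = 2π × 0.48195 = 3.028 s.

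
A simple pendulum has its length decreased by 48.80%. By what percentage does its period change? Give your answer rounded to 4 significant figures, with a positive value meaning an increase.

T ∝ √L, so T'/T = √(0.51200) = 0.71554.
Percentage change in T = (0.71554 − 1) × 100% = -28.45%.

-28.45%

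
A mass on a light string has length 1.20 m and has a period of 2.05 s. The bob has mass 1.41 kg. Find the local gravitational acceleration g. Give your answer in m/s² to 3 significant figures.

11.3 m/s²

From T = 2π√(L/g), g = 4π²L/T² = 4π² × 1.20/2.050² = 11.3 m/s².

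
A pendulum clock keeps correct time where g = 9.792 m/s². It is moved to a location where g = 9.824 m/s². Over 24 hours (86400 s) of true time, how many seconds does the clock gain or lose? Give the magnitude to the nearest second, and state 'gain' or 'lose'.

gain 141 s

The clock's period scales as T ∝ 1/√g, so T'/T = √(9.792/9.824) = 0.998370.
In 86400 s of true time the clock registers 86400/0.998370 = 86541.1 s, so it gains 141 s.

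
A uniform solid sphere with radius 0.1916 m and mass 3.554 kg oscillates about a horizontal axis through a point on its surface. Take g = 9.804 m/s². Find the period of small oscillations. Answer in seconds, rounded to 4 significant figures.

I_cm = (2/5)mr² = 0.052188 kg·m². The pivot is at distance d = 0.1916 m from the centre of mass.
By the parallel-axis theorem, I = I_cm + md² = 0.052188 + 0.13047 = 0.18266 kg·m².
T = 2π√(I/(mgd)) = 2π√(0.18266/(3.554 × 9.804 × 0.1916)) = 1.039 s.

1.039 s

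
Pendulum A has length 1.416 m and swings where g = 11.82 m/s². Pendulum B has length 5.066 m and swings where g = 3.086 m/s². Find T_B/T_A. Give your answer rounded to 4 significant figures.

T = 2π√(L/g), so T_B/T_A = √((L_B/g_B)/(L_A/g_A)) = √((5.066/3.086)/(1.416/11.82)) = 3.702.

3.702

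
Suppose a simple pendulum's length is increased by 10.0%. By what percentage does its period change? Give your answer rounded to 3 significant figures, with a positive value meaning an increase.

4.88%

T ∝ √L, so T'/T = √(1.100) = 1.049.
Percentage change in T = (1.049 − 1) × 100% = 4.88%.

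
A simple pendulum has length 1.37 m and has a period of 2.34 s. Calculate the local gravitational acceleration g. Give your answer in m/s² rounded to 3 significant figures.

9.88 m/s²

From T = 2π√(L/g), g = 4π²L/T² = 4π² × 1.37/2.340² = 9.88 m/s².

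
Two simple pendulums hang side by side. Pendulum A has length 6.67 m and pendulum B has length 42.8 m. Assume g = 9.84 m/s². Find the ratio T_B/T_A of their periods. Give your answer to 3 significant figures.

T ∝ √L, so T_B/T_A = √(L_B/L_A) = √(42.8/6.67) = 2.53.

2.53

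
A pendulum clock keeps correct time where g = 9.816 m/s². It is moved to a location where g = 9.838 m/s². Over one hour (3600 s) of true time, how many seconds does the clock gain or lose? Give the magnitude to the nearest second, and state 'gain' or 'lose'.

gain 4 s

The clock's period scales as T ∝ 1/√g, so T'/T = √(9.816/9.838) = 0.998881.
In 3600 s of true time the clock registers 3600/0.998881 = 3604.0 s, so it gains 4 s.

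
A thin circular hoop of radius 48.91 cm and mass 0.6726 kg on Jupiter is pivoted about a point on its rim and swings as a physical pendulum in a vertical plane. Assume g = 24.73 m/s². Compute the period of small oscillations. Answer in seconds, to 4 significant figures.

I_cm = mr² = 0.16090 kg·m². The pivot is at distance d = 0.4891 m from the centre of mass.
By the parallel-axis theorem, I = I_cm + md² = 0.16090 + 0.16090 = 0.32180 kg·m².
T = 2π√(I/(mgd)) = 2π√(0.32180/(0.6726 × 24.73 × 0.4891)) = 1.250 s.

1.250 s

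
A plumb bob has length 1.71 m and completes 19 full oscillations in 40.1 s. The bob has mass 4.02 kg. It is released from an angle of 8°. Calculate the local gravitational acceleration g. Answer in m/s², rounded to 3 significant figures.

T = 40.1/19 = 2.111 s.
From T = 2π√(L/g), g = 4π²L/T² = 4π² × 1.71/2.111² = 15.2 m/s².

15.2 m/s²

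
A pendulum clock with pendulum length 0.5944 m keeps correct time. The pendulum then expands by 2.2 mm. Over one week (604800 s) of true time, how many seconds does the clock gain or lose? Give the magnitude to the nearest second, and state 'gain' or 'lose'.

T ∝ √L, so T'/T = √(0.59660/0.5944) = 1.00185.
In 604800 s of true time the clock registers 604800/1.00185 = 603683.9 s, so it loses 1116 s.

lose 1116 s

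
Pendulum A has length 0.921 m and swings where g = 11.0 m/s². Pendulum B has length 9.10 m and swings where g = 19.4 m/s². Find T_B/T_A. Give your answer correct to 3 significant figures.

T = 2π√(L/g), so T_B/T_A = √((L_B/g_B)/(L_A/g_A)) = √((9.10/19.4)/(0.921/11.0)) = 2.37.

2.37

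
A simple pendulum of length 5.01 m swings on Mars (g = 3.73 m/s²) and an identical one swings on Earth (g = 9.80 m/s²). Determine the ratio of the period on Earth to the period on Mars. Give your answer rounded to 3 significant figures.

T ∝ 1/√g, so T₂/T₁ = √(g₁/g₂) = √(3.73/9.80) = 0.617.

0.617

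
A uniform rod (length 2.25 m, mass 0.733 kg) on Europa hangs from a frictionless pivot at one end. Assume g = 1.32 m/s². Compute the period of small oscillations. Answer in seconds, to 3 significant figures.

6.70 s

For a physical pendulum T = 2π√(I/(mgd)), with d = 1.125 m from pivot to centre of mass.
I_cm = mL²/12 = 0.733 × 2.25²/12 = 0.3092 kg·m²; I = I_cm + md² = 0.3092 + 0.733 × 1.125² = 1.237 kg·m².
T = 2π√(1.237/(0.733 × 1.32 × 1.125)) = 6.70 s.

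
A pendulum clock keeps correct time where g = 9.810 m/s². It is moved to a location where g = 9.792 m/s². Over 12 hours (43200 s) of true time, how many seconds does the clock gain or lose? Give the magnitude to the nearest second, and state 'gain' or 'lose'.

The clock's period scales as T ∝ 1/√g, so T'/T = √(9.810/9.792) = 1.00092.
In 43200 s of true time the clock registers 43200/1.00092 = 43160.3 s, so it loses 40 s.

lose 40 s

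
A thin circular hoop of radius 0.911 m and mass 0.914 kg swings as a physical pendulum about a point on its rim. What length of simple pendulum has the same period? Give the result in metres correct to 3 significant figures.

1.82 m

The equivalent simple-pendulum length is L_eq = I/(md), where I is about the pivot and d = 0.9110 m.
I_cm = mR² = 0.7585 kg·m², so I = I_cm + md² = 0.7585 + 0.7585 = 1.517 kg·m².
L_eq = 1.517/(0.914 × 0.9110) = 1.82 m.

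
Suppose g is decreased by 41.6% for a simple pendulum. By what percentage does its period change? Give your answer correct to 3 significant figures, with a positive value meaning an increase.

30.9%

T ∝ 1/√g, so T'/T = 1/√(0.5840) = 1.309.
Percentage change in T = (1.309 − 1) × 100% = 30.9%.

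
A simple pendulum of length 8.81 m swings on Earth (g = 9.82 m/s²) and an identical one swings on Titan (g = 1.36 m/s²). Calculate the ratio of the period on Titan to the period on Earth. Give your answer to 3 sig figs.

2.69

T ∝ 1/√g, so T₂/T₁ = √(g₁/g₂) = √(9.82/1.36) = 2.69.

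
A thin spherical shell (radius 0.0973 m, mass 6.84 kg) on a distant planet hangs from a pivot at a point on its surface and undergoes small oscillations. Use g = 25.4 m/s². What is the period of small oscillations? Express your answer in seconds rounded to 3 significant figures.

0.502 s

I_cm = (2/3)mr² = 0.04317 kg·m². The pivot is at distance d = 0.0973 m from the centre of mass.
By the parallel-axis theorem, I = I_cm + md² = 0.04317 + 0.06476 = 0.1079 kg·m².
T = 2π√(I/(mgd)) = 2π√(0.1079/(6.84 × 25.4 × 0.0973)) = 0.502 s.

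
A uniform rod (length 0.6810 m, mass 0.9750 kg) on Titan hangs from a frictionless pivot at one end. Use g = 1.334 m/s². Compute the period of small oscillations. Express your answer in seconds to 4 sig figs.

3.665 s

For a physical pendulum T = 2π√(I/(mgd)), with d = 0.34050 m from pivot to centre of mass.
I_cm = mL²/12 = 0.9750 × 0.6810²/12 = 0.037681 kg·m²; I = I_cm + md² = 0.037681 + 0.9750 × 0.34050² = 0.15072 kg·m².
T = 2π√(0.15072/(0.9750 × 1.334 × 0.34050)) = 3.665 s.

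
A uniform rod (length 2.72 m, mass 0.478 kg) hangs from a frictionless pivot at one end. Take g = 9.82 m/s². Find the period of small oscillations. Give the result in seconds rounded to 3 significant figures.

For a physical pendulum T = 2π√(I/(mgd)), with d = 1.360 m from pivot to centre of mass.
I_cm = mL²/12 = 0.478 × 2.72²/12 = 0.2947 kg·m²; I = I_cm + md² = 0.2947 + 0.478 × 1.360² = 1.179 kg·m².
T = 2π√(1.179/(0.478 × 9.82 × 1.360)) = 2.70 s.

2.70 s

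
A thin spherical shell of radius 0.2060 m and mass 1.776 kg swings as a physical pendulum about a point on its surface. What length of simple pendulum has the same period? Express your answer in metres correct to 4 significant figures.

0.3433 m

The equivalent simple-pendulum length is L_eq = I/(md), where I is about the pivot and d = 0.20600 m.
I_cm = (2/3)mR² = 0.050244 kg·m², so I = I_cm + md² = 0.050244 + 0.075366 = 0.12561 kg·m².
L_eq = 0.12561/(1.776 × 0.20600) = 0.3433 m.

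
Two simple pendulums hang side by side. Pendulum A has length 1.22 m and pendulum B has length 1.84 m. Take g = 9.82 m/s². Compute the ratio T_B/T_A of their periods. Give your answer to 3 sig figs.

1.23

T ∝ √L, so T_B/T_A = √(L_B/L_A) = √(1.84/1.22) = 1.23.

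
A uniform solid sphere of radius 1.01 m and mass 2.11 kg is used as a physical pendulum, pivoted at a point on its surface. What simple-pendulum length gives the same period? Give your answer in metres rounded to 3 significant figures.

1.41 m

The equivalent simple-pendulum length is L_eq = I/(md), where I is about the pivot and d = 1.010 m.
I_cm = (2/5)mR² = 0.8610 kg·m², so I = I_cm + md² = 0.8610 + 2.152 = 3.013 kg·m².
L_eq = 3.013/(2.11 × 1.010) = 1.41 m.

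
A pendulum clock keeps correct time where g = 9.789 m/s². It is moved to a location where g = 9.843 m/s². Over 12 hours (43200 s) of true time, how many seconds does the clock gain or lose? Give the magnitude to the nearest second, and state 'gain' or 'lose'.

The clock's period scales as T ∝ 1/√g, so T'/T = √(9.789/9.843) = 0.997253.
In 43200 s of true time the clock registers 43200/0.997253 = 43319.0 s, so it gains 119 s.

gain 119 s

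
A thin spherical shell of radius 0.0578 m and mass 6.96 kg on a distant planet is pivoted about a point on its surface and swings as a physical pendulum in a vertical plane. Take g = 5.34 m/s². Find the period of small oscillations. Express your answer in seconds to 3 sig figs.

0.844 s

I_cm = (2/3)mr² = 0.01550 kg·m². The pivot is at distance d = 0.0578 m from the centre of mass.
By the parallel-axis theorem, I = I_cm + md² = 0.01550 + 0.02325 = 0.03875 kg·m².
T = 2π√(I/(mgd)) = 2π√(0.03875/(6.96 × 5.34 × 0.0578)) = 0.844 s.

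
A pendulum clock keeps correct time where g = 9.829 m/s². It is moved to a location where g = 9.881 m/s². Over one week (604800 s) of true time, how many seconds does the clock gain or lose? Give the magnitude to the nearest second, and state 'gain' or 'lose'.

The clock's period scales as T ∝ 1/√g, so T'/T = √(9.829/9.881) = 0.997365.
In 604800 s of true time the clock registers 604800/0.997365 = 606397.7 s, so it gains 1598 s.

gain 1598 s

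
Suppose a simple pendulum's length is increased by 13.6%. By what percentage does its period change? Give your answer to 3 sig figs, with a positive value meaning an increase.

T ∝ √L, so T'/T = √(1.136) = 1.066.
Percentage change in T = (1.066 − 1) × 100% = 6.58%.

6.58%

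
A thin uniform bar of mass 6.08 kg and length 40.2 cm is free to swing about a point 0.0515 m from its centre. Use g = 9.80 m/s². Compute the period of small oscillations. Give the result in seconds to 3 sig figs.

1.12 s

For a physical pendulum T = 2π√(I/(mgd)), with d = 0.05150 m from pivot to centre of mass.
I_cm = mL²/12 = 6.08 × 0.402²/12 = 0.08188 kg·m²; I = I_cm + md² = 0.08188 + 6.08 × 0.05150² = 0.09801 kg·m².
T = 2π√(0.09801/(6.08 × 9.80 × 0.05150)) = 1.12 s.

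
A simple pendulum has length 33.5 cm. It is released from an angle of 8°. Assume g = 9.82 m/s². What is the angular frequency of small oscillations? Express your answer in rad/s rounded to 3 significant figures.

ω = √(g/L) = √(9.82/0.335) = 5.41 rad/s.

5.41 rad/s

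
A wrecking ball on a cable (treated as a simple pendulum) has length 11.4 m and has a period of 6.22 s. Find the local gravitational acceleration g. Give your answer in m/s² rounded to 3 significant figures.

11.6 m/s²

From T = 2π√(L/g), g = 4π²L/T² = 4π² × 11.4/6.220² = 11.6 m/s².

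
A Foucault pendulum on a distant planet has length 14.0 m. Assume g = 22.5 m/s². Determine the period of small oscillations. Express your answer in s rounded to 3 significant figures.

T = 2π√(L/g) = 2π√(14.0/22.5) = 2π × 0.7888 = 4.96 s.

4.96 s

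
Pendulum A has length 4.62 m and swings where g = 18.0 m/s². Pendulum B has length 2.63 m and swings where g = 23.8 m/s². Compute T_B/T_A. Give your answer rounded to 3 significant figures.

T = 2π√(L/g), so T_B/T_A = √((L_B/g_B)/(L_A/g_A)) = √((2.63/23.8)/(4.62/18.0)) = 0.656.

0.656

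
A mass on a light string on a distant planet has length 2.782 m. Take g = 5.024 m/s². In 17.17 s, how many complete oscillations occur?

3

T = 2π√(L/g) = 2π√(2.782/5.024) = 4.6756 s.
Number of complete oscillations = ⌊17.17/4.6756⌋ = ⌊3.6723⌋ = 3.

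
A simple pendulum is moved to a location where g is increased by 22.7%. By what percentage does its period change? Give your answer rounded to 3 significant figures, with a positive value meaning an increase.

T ∝ 1/√g, so T'/T = 1/√(1.227) = 0.9028.
Percentage change in T = (0.9028 − 1) × 100% = -9.72%.

-9.72%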